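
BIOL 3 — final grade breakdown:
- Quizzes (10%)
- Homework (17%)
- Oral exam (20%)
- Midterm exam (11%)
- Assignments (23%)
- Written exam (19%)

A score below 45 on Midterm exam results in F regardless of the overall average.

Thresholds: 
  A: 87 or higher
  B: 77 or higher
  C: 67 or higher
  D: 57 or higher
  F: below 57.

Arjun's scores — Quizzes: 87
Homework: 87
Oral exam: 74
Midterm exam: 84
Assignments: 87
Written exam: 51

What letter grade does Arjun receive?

B

Midterm exam score 84 ≥ 45: minimum met.
Weighted total:
  Quizzes 87 × 0.1 = 8.7
  Homework 87 × 0.17 = 14.79
  Oral exam 74 × 0.2 = 14.8
  Midterm exam 84 × 0.11 = 9.24
  Assignments 87 × 0.23 = 20.01
  Written exam 51 × 0.19 = 9.69
Sum = 77.23
77.23 is ≥ 77 and < 87 → B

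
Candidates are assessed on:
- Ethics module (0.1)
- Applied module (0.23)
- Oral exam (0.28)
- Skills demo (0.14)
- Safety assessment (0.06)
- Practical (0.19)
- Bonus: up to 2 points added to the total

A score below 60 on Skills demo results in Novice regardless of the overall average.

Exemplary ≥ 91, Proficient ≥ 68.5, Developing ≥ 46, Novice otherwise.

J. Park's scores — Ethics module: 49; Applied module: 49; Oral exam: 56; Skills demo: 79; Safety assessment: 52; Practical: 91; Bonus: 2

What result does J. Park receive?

Skills demo score 79 ≥ 60: minimum met.
Weighted total:
  Ethics module 49 × 0.1 = 4.9
  Applied module 49 × 0.23 = 11.27
  Oral exam 56 × 0.28 = 15.68
  Skills demo 79 × 0.14 = 11.06
  Safety assessment 52 × 0.06 = 3.12
  Practical 91 × 0.19 = 17.29
Sum = 63.32
Bonus: 63.32 + 2 = 65.32
65.32 is ≥ 46 and < 68.5 → Developing

Developing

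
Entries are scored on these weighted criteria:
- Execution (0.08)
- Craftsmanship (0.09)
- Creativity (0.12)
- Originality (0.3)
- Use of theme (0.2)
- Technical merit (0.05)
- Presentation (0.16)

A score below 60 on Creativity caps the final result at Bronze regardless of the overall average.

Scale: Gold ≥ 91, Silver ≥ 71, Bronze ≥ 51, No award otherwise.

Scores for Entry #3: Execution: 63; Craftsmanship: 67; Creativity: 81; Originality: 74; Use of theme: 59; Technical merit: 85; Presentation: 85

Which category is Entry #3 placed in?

Silver

Creativity score 81 ≥ 60: minimum met.
Weighted total:
  Execution 63 × 0.08 = 5.04
  Craftsmanship 67 × 0.09 = 6.03
  Creativity 81 × 0.12 = 9.72
  Originality 74 × 0.3 = 22.2
  Use of theme 59 × 0.2 = 11.8
  Technical merit 85 × 0.05 = 4.25
  Presentation 85 × 0.16 = 13.6
Sum = 72.64
72.64 is ≥ 71 and < 91 → Silver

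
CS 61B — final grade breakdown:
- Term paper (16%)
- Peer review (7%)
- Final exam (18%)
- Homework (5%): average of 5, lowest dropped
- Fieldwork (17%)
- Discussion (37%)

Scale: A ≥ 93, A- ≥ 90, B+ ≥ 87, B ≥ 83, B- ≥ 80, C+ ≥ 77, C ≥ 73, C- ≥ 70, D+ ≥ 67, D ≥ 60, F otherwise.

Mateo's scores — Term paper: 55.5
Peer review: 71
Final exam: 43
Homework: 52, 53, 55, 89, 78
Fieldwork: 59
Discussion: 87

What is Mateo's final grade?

Homework: drop 52 → average of remaining 4 = 275/4 = 68.75
Weighted total:
  Term paper 55.5 × 0.16 = 8.88
  Peer review 71 × 0.07 = 4.97
  Final exam 43 × 0.18 = 7.74
  Homework 68.75 × 0.05 = 3.4375
  Fieldwork 59 × 0.17 = 10.03
  Discussion 87 × 0.37 = 32.19
Sum = 67.2475
67.2475 is ≥ 67 and < 70 → D+

D+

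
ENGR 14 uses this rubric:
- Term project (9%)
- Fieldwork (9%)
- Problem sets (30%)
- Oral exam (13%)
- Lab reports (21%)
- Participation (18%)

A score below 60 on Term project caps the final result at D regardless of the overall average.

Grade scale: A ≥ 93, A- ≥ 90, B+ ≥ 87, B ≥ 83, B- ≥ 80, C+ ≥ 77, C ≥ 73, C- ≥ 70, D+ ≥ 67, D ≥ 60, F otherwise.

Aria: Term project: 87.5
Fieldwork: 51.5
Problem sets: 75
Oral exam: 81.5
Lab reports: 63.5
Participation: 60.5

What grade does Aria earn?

D+

Term project score 87.5 ≥ 60: minimum met.
Weighted total:
  Term project 87.5 × 0.09 = 7.875
  Fieldwork 51.5 × 0.09 = 4.635
  Problem sets 75 × 0.3 = 22.5
  Oral exam 81.5 × 0.13 = 10.595
  Lab reports 63.5 × 0.21 = 13.335
  Participation 60.5 × 0.18 = 10.89
Sum = 69.83
69.83 is ≥ 67 and < 70 → D+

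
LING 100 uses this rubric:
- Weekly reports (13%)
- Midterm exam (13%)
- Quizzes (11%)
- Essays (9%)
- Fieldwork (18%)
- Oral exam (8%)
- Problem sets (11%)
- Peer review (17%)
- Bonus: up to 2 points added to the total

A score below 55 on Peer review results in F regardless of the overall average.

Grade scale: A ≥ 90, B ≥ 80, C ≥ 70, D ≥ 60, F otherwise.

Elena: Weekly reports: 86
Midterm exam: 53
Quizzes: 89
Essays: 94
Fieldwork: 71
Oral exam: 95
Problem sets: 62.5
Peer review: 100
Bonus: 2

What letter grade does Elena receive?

B

Peer review score 100 ≥ 55: minimum met.
Weighted total:
  Weekly reports 86 × 0.13 = 11.18
  Midterm exam 53 × 0.13 = 6.89
  Quizzes 89 × 0.11 = 9.79
  Essays 94 × 0.09 = 8.46
  Fieldwork 71 × 0.18 = 12.78
  Oral exam 95 × 0.08 = 7.6
  Problem sets 62.5 × 0.11 = 6.875
  Peer review 100 × 0.17 = 17
Sum = 80.575
Bonus: 80.575 + 2 = 82.575
82.575 is ≥ 80 and < 90 → B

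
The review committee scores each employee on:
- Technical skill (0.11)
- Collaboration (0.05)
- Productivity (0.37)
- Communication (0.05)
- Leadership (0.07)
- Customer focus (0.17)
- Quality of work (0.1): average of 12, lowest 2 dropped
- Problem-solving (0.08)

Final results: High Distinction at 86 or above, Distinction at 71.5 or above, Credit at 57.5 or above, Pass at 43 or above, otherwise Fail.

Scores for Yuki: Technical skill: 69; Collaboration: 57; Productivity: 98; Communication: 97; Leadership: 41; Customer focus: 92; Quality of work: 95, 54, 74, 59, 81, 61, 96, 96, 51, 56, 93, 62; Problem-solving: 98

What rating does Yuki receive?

Quality of work: drop 51, 54 → average of remaining 10 = 773/10 = 77.3
Weighted total:
  Technical skill 69 × 0.11 = 7.59
  Collaboration 57 × 0.05 = 2.85
  Productivity 98 × 0.37 = 36.26
  Communication 97 × 0.05 = 4.85
  Leadership 41 × 0.07 = 2.87
  Customer focus 92 × 0.17 = 15.64
  Quality of work 77.3 × 0.1 = 7.73
  Problem-solving 98 × 0.08 = 7.84
Sum = 85.63
85.63 is ≥ 71.5 and < 86 → Distinction

Distinction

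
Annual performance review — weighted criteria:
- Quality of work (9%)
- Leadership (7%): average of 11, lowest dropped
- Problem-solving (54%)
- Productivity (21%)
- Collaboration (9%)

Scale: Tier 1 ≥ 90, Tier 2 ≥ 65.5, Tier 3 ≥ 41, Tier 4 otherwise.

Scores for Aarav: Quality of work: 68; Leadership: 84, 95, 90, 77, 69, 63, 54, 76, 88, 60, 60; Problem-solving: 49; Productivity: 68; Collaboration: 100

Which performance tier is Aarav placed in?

Tier 3

Leadership: drop 54 → average of remaining 10 = 762/10 = 76.2
Weighted total:
  Quality of work 68 × 0.09 = 6.12
  Leadership 76.2 × 0.07 = 5.334
  Problem-solving 49 × 0.54 = 26.46
  Productivity 68 × 0.21 = 14.28
  Collaboration 100 × 0.09 = 9
Sum = 61.194
61.194 is ≥ 41 and < 65.5 → Tier 3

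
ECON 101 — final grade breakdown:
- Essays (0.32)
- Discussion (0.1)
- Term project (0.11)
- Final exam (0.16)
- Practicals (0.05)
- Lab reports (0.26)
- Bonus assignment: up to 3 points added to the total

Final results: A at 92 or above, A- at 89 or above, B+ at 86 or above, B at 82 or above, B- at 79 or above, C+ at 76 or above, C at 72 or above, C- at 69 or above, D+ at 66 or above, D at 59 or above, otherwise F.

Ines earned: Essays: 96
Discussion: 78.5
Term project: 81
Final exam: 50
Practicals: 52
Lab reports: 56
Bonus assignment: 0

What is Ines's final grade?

C

Weighted total:
  Essays 96 × 0.32 = 30.72
  Discussion 78.5 × 0.1 = 7.85
  Term project 81 × 0.11 = 8.91
  Final exam 50 × 0.16 = 8
  Practicals 52 × 0.05 = 2.6
  Lab reports 56 × 0.26 = 14.56
Sum = 72.64
Bonus assignment: 72.64 + 0 = 72.64
72.64 is ≥ 72 and < 76 → C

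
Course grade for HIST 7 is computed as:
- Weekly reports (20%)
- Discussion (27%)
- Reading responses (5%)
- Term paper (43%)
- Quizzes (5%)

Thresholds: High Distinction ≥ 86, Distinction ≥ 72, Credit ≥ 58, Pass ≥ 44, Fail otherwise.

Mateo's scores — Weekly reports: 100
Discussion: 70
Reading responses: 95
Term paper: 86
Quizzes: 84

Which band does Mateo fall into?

Weighted total:
  Weekly reports 100 × 0.2 = 20
  Discussion 70 × 0.27 = 18.9
  Reading responses 95 × 0.05 = 4.75
  Term paper 86 × 0.43 = 36.98
  Quizzes 84 × 0.05 = 4.2
Sum = 84.83
84.83 is ≥ 72 and < 86 → Distinction

Distinction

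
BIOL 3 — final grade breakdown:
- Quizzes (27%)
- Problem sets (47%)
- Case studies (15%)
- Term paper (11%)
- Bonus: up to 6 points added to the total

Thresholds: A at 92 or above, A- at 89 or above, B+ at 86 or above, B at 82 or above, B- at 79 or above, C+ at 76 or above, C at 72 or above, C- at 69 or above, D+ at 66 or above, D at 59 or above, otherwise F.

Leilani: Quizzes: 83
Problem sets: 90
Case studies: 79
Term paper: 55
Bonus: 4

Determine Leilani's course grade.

B+

Weighted total:
  Quizzes 83 × 0.27 = 22.41
  Problem sets 90 × 0.47 = 42.3
  Case studies 79 × 0.15 = 11.85
  Term paper 55 × 0.11 = 6.05
Sum = 82.61
Bonus: 82.61 + 4 = 86.61
86.61 is ≥ 86 and < 89 → B+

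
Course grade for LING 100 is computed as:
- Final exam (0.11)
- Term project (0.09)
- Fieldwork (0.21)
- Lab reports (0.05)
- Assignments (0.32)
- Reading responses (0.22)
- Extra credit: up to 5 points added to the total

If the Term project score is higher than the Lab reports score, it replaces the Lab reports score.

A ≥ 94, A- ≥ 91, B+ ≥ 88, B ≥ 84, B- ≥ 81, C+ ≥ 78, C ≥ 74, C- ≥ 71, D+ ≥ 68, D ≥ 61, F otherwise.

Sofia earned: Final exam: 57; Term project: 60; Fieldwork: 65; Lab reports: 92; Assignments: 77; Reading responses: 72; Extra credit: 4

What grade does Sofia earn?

Term project (60) ≤ Lab reports (92), so Lab reports stays at 92.
Weighted total:
  Final exam 57 × 0.11 = 6.27
  Term project 60 × 0.09 = 5.4
  Fieldwork 65 × 0.21 = 13.65
  Lab reports 92 × 0.05 = 4.6
  Assignments 77 × 0.32 = 24.64
  Reading responses 72 × 0.22 = 15.84
Sum = 70.4
Extra credit: 70.4 + 4 = 74.4
74.4 is ≥ 74 and < 78 → C

C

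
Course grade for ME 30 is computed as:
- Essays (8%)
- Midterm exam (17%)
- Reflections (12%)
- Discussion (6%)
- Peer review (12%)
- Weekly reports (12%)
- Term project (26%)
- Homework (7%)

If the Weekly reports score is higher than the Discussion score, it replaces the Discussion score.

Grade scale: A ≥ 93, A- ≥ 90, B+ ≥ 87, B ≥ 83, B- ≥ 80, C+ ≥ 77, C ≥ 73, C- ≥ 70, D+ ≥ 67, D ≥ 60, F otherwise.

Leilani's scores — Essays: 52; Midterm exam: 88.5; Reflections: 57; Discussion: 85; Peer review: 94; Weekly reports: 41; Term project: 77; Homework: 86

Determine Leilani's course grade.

Weekly reports (41) ≤ Discussion (85), so Discussion stays at 85.
Weighted total:
  Essays 52 × 0.08 = 4.16
  Midterm exam 88.5 × 0.17 = 15.045
  Reflections 57 × 0.12 = 6.84
  Discussion 85 × 0.06 = 5.1
  Peer review 94 × 0.12 = 11.28
  Weekly reports 41 × 0.12 = 4.92
  Term project 77 × 0.26 = 20.02
  Homework 86 × 0.07 = 6.02
Sum = 73.385
73.385 is ≥ 73 and < 77 → C

C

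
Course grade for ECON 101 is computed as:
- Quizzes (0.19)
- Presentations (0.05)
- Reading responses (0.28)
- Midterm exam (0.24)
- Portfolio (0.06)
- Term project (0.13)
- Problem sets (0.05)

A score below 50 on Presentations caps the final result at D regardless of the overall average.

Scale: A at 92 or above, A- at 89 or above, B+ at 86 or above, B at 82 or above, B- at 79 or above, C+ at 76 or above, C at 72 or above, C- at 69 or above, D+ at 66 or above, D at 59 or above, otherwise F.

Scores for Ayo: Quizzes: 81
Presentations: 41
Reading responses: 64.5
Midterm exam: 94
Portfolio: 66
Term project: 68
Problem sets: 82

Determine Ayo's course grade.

Presentations score 41 < 50: minimum not met.
Weighted total:
  Quizzes 81 × 0.19 = 15.39
  Presentations 41 × 0.05 = 2.05
  Reading responses 64.5 × 0.28 = 18.06
  Midterm exam 94 × 0.24 = 22.56
  Portfolio 66 × 0.06 = 3.96
  Term project 68 × 0.13 = 8.84
  Problem sets 82 × 0.05 = 4.1
Sum = 74.96
74.96 would be C; cap at D applies → D.

D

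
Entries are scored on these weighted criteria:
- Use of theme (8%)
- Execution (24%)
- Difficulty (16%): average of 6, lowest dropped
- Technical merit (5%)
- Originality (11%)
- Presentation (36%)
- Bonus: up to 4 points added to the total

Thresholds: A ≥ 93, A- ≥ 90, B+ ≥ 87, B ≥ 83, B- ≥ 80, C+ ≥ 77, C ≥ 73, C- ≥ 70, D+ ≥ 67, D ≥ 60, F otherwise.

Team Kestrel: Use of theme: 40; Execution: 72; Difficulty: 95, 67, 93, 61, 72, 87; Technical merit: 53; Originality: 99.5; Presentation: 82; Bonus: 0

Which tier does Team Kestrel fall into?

Difficulty: drop 61 → average of remaining 5 = 414/5 = 82.8
Weighted total:
  Use of theme 40 × 0.08 = 3.2
  Execution 72 × 0.24 = 17.28
  Difficulty 82.8 × 0.16 = 13.248
  Technical merit 53 × 0.05 = 2.65
  Originality 99.5 × 0.11 = 10.945
  Presentation 82 × 0.36 = 29.52
Sum = 76.843
Bonus: 76.843 + 0 = 76.843
76.843 is ≥ 73 and < 77 → C

C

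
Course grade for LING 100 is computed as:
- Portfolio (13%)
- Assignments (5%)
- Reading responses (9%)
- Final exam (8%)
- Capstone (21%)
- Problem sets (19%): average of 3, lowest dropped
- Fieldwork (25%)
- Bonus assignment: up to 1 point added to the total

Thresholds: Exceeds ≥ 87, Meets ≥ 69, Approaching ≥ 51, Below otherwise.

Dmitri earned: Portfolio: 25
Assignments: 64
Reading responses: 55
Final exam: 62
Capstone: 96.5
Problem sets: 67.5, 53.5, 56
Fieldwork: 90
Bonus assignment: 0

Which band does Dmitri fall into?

Problem sets: drop 53.5 → average of remaining 2 = 123.5/2 = 61.75
Weighted total:
  Portfolio 25 × 0.13 = 3.25
  Assignments 64 × 0.05 = 3.2
  Reading responses 55 × 0.09 = 4.95
  Final exam 62 × 0.08 = 4.96
  Capstone 96.5 × 0.21 = 20.265
  Problem sets 61.75 × 0.19 = 11.7325
  Fieldwork 90 × 0.25 = 22.5
Sum = 70.8575
Bonus assignment: 70.8575 + 0 = 70.8575
70.8575 is ≥ 69 and < 87 → Meets

Meets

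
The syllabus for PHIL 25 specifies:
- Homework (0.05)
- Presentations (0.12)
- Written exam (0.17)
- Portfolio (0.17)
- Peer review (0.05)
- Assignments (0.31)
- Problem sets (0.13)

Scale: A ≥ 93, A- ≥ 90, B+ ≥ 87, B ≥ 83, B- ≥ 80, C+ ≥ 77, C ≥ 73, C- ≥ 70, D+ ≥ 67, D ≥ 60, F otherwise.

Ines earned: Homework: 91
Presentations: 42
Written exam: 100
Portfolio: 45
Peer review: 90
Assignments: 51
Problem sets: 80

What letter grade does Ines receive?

Weighted total:
  Homework 91 × 0.05 = 4.55
  Presentations 42 × 0.12 = 5.04
  Written exam 100 × 0.17 = 17
  Portfolio 45 × 0.17 = 7.65
  Peer review 90 × 0.05 = 4.5
  Assignments 51 × 0.31 = 15.81
  Problem sets 80 × 0.13 = 10.4
Sum = 64.95
64.95 is ≥ 60 and < 67 → D

D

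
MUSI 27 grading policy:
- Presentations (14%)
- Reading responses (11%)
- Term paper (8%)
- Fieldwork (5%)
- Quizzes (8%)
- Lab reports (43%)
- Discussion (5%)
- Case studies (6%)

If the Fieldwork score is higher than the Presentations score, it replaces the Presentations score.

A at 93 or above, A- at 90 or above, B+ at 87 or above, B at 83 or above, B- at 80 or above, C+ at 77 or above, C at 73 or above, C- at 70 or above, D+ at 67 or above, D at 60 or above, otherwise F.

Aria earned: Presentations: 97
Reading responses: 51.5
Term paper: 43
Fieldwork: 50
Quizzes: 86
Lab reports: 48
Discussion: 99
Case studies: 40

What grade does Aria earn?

Fieldwork (50) ≤ Presentations (97), so Presentations stays at 97.
Weighted total:
  Presentations 97 × 0.14 = 13.58
  Reading responses 51.5 × 0.11 = 5.665
  Term paper 43 × 0.08 = 3.44
  Fieldwork 50 × 0.05 = 2.5
  Quizzes 86 × 0.08 = 6.88
  Lab reports 48 × 0.43 = 20.64
  Discussion 99 × 0.05 = 4.95
  Case studies 40 × 0.06 = 2.4
Sum = 60.055
60.055 is ≥ 60 and < 67 → D

D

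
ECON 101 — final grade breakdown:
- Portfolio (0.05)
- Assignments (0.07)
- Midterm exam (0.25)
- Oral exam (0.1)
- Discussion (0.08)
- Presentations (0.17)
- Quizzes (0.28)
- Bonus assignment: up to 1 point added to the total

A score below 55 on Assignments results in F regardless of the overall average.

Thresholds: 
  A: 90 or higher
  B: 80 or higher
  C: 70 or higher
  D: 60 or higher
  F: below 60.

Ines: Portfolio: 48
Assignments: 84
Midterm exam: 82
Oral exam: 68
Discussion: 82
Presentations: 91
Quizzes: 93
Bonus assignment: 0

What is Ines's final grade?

Assignments score 84 ≥ 55: minimum met.
Weighted total:
  Portfolio 48 × 0.05 = 2.4
  Assignments 84 × 0.07 = 5.88
  Midterm exam 82 × 0.25 = 20.5
  Oral exam 68 × 0.1 = 6.8
  Discussion 82 × 0.08 = 6.56
  Presentations 91 × 0.17 = 15.47
  Quizzes 93 × 0.28 = 26.04
Sum = 83.65
Bonus assignment: 83.65 + 0 = 83.65
83.65 is ≥ 80 and < 90 → B

B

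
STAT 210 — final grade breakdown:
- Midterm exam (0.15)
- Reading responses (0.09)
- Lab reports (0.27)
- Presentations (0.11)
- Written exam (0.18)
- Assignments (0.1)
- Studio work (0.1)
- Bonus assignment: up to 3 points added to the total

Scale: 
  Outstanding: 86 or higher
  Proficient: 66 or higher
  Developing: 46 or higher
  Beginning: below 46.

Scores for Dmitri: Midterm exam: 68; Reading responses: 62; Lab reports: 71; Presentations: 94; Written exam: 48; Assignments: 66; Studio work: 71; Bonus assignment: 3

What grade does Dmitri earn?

Proficient

Weighted total:
  Midterm exam 68 × 0.15 = 10.2
  Reading responses 62 × 0.09 = 5.58
  Lab reports 71 × 0.27 = 19.17
  Presentations 94 × 0.11 = 10.34
  Written exam 48 × 0.18 = 8.64
  Assignments 66 × 0.1 = 6.6
  Studio work 71 × 0.1 = 7.1
Sum = 67.63
Bonus assignment: 67.63 + 3 = 70.63
70.63 is ≥ 66 and < 86 → Proficient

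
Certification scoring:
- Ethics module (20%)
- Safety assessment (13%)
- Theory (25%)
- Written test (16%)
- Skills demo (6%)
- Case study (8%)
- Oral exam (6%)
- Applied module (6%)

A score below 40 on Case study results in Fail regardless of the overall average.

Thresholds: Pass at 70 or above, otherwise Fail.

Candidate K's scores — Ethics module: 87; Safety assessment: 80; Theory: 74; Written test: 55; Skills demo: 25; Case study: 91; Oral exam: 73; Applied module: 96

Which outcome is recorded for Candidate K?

Pass

Case study score 91 ≥ 40: minimum met.
Weighted total:
  Ethics module 87 × 0.2 = 17.4
  Safety assessment 80 × 0.13 = 10.4
  Theory 74 × 0.25 = 18.5
  Written test 55 × 0.16 = 8.8
  Skills demo 25 × 0.06 = 1.5
  Case study 91 × 0.08 = 7.28
  Oral exam 73 × 0.06 = 4.38
  Applied module 96 × 0.06 = 5.76
Sum = 74.02
74.02 ≥ 70 → Pass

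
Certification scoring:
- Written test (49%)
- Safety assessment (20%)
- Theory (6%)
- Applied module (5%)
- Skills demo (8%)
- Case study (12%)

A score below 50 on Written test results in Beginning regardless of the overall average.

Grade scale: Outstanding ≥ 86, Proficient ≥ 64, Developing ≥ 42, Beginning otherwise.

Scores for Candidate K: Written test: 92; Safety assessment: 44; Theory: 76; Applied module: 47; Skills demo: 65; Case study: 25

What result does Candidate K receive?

Written test score 92 ≥ 50: minimum met.
Weighted total:
  Written test 92 × 0.49 = 45.08
  Safety assessment 44 × 0.2 = 8.8
  Theory 76 × 0.06 = 4.56
  Applied module 47 × 0.05 = 2.35
  Skills demo 65 × 0.08 = 5.2
  Case study 25 × 0.12 = 3
Sum = 68.99
68.99 is ≥ 64 and < 86 → Proficient

Proficient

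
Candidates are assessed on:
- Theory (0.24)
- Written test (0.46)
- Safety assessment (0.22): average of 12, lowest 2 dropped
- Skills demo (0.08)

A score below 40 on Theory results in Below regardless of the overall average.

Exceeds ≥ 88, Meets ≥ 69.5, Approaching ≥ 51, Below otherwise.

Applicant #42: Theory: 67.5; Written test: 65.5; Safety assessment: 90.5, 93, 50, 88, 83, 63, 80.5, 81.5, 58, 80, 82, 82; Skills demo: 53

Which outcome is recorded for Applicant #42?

Safety assessment: drop 50, 58 → average of remaining 10 = 823.5/10 = 82.35
Theory score 67.5 ≥ 40: minimum met.
Weighted total:
  Theory 67.5 × 0.24 = 16.2
  Written test 65.5 × 0.46 = 30.13
  Safety assessment 82.35 × 0.22 = 18.117
  Skills demo 53 × 0.08 = 4.24
Sum = 68.687
68.687 is ≥ 51 and < 69.5 → Approaching

Approaching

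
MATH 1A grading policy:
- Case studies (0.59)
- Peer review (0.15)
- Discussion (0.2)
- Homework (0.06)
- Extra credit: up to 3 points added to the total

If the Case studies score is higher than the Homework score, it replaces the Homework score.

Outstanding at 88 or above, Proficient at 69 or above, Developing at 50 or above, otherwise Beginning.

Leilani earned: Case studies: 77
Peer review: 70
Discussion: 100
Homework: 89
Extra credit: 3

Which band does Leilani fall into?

Proficient

Case studies (77) ≤ Homework (89), so Homework stays at 89.
Weighted total:
  Case studies 77 × 0.59 = 45.43
  Peer review 70 × 0.15 = 10.5
  Discussion 100 × 0.2 = 20
  Homework 89 × 0.06 = 5.34
Sum = 81.27
Extra credit: 81.27 + 3 = 84.27
84.27 is ≥ 69 and < 88 → Proficient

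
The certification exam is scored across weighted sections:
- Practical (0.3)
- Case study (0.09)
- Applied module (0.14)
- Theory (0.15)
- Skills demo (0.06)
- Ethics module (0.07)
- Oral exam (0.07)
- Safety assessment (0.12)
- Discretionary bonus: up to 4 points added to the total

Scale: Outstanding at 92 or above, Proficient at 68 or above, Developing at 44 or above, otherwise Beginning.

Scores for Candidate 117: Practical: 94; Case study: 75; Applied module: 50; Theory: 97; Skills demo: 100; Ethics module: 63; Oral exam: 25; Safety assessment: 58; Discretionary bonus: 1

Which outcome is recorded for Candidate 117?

Weighted total:
  Practical 94 × 0.3 = 28.2
  Case study 75 × 0.09 = 6.75
  Applied module 50 × 0.14 = 7
  Theory 97 × 0.15 = 14.55
  Skills demo 100 × 0.06 = 6
  Ethics module 63 × 0.07 = 4.41
  Oral exam 25 × 0.07 = 1.75
  Safety assessment 58 × 0.12 = 6.96
Sum = 75.62
Discretionary bonus: 75.62 + 1 = 76.62
76.62 is ≥ 68 and < 92 → Proficient

Proficient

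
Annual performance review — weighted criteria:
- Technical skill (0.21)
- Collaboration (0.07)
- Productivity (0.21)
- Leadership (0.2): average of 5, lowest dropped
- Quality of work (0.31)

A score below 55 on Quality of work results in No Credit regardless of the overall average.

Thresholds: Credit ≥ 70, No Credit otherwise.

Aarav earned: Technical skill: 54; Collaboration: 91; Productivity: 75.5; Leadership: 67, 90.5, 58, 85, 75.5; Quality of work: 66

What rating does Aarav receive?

Leadership: drop 58 → average of remaining 4 = 318/4 = 79.5
Quality of work score 66 ≥ 55: minimum met.
Weighted total:
  Technical skill 54 × 0.21 = 11.34
  Collaboration 91 × 0.07 = 6.37
  Productivity 75.5 × 0.21 = 15.855
  Leadership 79.5 × 0.2 = 15.9
  Quality of work 66 × 0.31 = 20.46
Sum = 69.925
69.925 < 70 → No Credit

No Credit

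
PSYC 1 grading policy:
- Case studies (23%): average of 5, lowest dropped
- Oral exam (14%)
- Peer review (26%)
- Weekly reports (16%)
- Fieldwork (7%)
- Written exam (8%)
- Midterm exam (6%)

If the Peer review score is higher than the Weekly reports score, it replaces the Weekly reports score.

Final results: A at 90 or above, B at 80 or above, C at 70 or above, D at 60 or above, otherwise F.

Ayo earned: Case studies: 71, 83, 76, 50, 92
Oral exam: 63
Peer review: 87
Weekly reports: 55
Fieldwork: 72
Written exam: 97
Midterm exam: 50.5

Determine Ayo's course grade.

C

Case studies: drop 50 → average of remaining 4 = 322/4 = 80.5
Peer review (87) > Weekly reports (55), so Weekly reports counts as 87.
Weighted total:
  Case studies 80.5 × 0.23 = 18.515
  Oral exam 63 × 0.14 = 8.82
  Peer review 87 × 0.26 = 22.62
  Weekly reports 87 × 0.16 = 13.92
  Fieldwork 72 × 0.07 = 5.04
  Written exam 97 × 0.08 = 7.76
  Midterm exam 50.5 × 0.06 = 3.03
Sum = 79.705
79.705 is ≥ 70 and < 80 → C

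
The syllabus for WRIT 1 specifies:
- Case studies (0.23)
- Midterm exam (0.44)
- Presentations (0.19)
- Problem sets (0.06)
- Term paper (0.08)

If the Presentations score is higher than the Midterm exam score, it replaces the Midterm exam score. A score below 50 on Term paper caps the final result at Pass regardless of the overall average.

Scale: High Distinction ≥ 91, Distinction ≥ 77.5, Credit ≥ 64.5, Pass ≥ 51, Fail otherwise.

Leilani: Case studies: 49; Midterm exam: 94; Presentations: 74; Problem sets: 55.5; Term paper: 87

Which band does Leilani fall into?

Presentations (74) ≤ Midterm exam (94), so Midterm exam stays at 94.
Term paper score 87 ≥ 50: minimum met.
Weighted total:
  Case studies 49 × 0.23 = 11.27
  Midterm exam 94 × 0.44 = 41.36
  Presentations 74 × 0.19 = 14.06
  Problem sets 55.5 × 0.06 = 3.33
  Term paper 87 × 0.08 = 6.96
Sum = 76.98
76.98 is ≥ 64.5 and < 77.5 → Credit

Credit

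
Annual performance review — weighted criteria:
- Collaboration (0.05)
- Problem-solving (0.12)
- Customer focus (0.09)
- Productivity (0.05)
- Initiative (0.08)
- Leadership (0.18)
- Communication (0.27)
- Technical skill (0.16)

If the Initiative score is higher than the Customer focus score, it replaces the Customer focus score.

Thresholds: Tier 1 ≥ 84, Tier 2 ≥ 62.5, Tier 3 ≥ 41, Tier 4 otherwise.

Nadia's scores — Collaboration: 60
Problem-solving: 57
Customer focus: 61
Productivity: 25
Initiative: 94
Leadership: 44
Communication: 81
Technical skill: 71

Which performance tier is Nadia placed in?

Tier 2

Initiative (94) > Customer focus (61), so Customer focus counts as 94.
Weighted total:
  Collaboration 60 × 0.05 = 3
  Problem-solving 57 × 0.12 = 6.84
  Customer focus 94 × 0.09 = 8.46
  Productivity 25 × 0.05 = 1.25
  Initiative 94 × 0.08 = 7.52
  Leadership 44 × 0.18 = 7.92
  Communication 81 × 0.27 = 21.87
  Technical skill 71 × 0.16 = 11.36
Sum = 68.22
68.22 is ≥ 62.5 and < 84 → Tier 2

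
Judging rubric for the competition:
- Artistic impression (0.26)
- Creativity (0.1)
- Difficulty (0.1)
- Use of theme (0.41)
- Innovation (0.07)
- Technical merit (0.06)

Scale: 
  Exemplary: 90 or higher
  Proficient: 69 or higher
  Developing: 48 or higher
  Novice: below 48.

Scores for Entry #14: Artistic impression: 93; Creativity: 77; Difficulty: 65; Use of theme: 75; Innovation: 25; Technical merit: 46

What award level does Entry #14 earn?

Proficient

Weighted total:
  Artistic impression 93 × 0.26 = 24.18
  Creativity 77 × 0.1 = 7.7
  Difficulty 65 × 0.1 = 6.5
  Use of theme 75 × 0.41 = 30.75
  Innovation 25 × 0.07 = 1.75
  Technical merit 46 × 0.06 = 2.76
Sum = 73.64
73.64 is ≥ 69 and < 90 → Proficient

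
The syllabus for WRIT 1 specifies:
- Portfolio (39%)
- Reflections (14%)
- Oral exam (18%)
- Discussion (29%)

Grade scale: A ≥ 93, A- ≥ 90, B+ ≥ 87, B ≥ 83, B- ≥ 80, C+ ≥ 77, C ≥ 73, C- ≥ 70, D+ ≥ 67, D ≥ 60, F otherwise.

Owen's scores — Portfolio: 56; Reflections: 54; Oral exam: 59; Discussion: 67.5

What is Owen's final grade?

F

Weighted total:
  Portfolio 56 × 0.39 = 21.84
  Reflections 54 × 0.14 = 7.56
  Oral exam 59 × 0.18 = 10.62
  Discussion 67.5 × 0.29 = 19.575
Sum = 59.595
59.595 < 60 → F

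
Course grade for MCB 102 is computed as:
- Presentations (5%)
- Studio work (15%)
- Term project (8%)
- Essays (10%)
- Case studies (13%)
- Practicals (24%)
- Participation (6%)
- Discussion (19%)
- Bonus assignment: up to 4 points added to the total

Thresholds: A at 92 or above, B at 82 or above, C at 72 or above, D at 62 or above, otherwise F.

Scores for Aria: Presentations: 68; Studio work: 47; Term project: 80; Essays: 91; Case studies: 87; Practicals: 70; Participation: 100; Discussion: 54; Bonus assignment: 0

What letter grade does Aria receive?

Weighted total:
  Presentations 68 × 0.05 = 3.4
  Studio work 47 × 0.15 = 7.05
  Term project 80 × 0.08 = 6.4
  Essays 91 × 0.1 = 9.1
  Case studies 87 × 0.13 = 11.31
  Practicals 70 × 0.24 = 16.8
  Participation 100 × 0.06 = 6
  Discussion 54 × 0.19 = 10.26
Sum = 70.32
Bonus assignment: 70.32 + 0 = 70.32
70.32 is ≥ 62 and < 72 → D

D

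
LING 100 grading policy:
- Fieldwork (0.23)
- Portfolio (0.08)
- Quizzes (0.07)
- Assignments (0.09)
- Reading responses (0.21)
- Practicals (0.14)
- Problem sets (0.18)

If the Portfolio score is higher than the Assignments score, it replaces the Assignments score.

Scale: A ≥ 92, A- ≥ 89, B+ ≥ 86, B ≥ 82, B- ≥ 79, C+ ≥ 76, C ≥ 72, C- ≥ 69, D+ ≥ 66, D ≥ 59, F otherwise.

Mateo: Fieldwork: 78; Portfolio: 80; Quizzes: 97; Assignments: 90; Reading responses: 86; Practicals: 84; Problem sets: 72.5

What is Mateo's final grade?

Portfolio (80) ≤ Assignments (90), so Assignments stays at 90.
Weighted total:
  Fieldwork 78 × 0.23 = 17.94
  Portfolio 80 × 0.08 = 6.4
  Quizzes 97 × 0.07 = 6.79
  Assignments 90 × 0.09 = 8.1
  Reading responses 86 × 0.21 = 18.06
  Practicals 84 × 0.14 = 11.76
  Problem sets 72.5 × 0.18 = 13.05
Sum = 82.1
82.1 is ≥ 82 and < 86 → B

B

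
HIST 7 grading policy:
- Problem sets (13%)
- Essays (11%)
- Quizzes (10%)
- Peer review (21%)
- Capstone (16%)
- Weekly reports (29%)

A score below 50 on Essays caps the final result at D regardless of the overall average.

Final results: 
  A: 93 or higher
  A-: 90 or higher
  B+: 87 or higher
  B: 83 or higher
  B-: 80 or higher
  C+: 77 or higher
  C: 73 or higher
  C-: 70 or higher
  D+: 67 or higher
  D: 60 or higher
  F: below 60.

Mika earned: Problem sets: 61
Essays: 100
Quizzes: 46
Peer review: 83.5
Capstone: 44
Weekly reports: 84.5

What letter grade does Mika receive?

Essays score 100 ≥ 50: minimum met.
Weighted total:
  Problem sets 61 × 0.13 = 7.93
  Essays 100 × 0.11 = 11
  Quizzes 46 × 0.1 = 4.6
  Peer review 83.5 × 0.21 = 17.535
  Capstone 44 × 0.16 = 7.04
  Weekly reports 84.5 × 0.29 = 24.505
Sum = 72.61
72.61 is ≥ 70 and < 73 → C-

C-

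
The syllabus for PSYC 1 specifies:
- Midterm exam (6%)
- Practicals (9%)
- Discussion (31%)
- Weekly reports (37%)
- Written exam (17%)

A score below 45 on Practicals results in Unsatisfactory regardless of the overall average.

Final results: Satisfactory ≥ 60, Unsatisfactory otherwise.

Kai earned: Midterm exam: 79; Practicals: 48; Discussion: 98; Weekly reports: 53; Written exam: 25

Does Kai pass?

Practicals score 48 ≥ 45: minimum met.
Weighted total:
  Midterm exam 79 × 0.06 = 4.74
  Practicals 48 × 0.09 = 4.32
  Discussion 98 × 0.31 = 30.38
  Weekly reports 53 × 0.37 = 19.61
  Written exam 25 × 0.17 = 4.25
Sum = 63.3
63.3 ≥ 60 → Satisfactory

Satisfactory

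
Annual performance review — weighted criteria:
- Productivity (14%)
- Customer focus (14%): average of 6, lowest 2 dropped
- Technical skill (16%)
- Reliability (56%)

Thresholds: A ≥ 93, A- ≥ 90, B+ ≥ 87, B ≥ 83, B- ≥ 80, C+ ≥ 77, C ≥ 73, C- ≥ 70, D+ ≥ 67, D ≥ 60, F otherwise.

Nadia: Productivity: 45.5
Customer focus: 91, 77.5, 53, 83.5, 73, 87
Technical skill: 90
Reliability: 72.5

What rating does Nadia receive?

C

Customer focus: drop 53, 73 → average of remaining 4 = 339/4 = 84.75
Weighted total:
  Productivity 45.5 × 0.14 = 6.37
  Customer focus 84.75 × 0.14 = 11.865
  Technical skill 90 × 0.16 = 14.4
  Reliability 72.5 × 0.56 = 40.6
Sum = 73.235
73.235 is ≥ 73 and < 77 → C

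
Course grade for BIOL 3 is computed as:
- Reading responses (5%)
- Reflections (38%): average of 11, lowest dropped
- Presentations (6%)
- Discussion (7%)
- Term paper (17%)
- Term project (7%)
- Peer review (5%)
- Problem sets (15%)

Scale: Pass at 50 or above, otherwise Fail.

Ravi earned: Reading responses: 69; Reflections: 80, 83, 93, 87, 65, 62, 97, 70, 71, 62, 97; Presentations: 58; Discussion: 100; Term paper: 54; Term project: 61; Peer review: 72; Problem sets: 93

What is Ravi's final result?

Reflections: drop 62 → average of remaining 10 = 805/10 = 80.5
Weighted total:
  Reading responses 69 × 0.05 = 3.45
  Reflections 80.5 × 0.38 = 30.59
  Presentations 58 × 0.06 = 3.48
  Discussion 100 × 0.07 = 7
  Term paper 54 × 0.17 = 9.18
  Term project 61 × 0.07 = 4.27
  Peer review 72 × 0.05 = 3.6
  Problem sets 93 × 0.15 = 13.95
Sum = 75.52
75.52 ≥ 50 → Pass

Pass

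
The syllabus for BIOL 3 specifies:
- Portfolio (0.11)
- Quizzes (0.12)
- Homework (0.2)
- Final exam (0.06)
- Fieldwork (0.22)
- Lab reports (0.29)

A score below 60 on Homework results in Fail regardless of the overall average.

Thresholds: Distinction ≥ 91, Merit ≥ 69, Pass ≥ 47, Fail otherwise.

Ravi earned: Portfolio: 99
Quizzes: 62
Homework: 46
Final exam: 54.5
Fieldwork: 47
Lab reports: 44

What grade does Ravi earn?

Homework score 46 < 60: minimum not met.
Weighted total:
  Portfolio 99 × 0.11 = 10.89
  Quizzes 62 × 0.12 = 7.44
  Homework 46 × 0.2 = 9.2
  Final exam 54.5 × 0.06 = 3.27
  Fieldwork 47 × 0.22 = 10.34
  Lab reports 44 × 0.29 = 12.76
Sum = 53.9
Because the Homework minimum was not met, the result is Fail.

Fail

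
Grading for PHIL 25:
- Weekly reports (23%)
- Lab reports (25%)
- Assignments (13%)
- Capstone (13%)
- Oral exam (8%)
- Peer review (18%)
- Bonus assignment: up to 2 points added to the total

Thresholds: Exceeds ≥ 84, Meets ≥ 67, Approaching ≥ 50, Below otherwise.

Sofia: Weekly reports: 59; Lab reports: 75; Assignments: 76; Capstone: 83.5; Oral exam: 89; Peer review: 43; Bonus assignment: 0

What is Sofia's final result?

Weighted total:
  Weekly reports 59 × 0.23 = 13.57
  Lab reports 75 × 0.25 = 18.75
  Assignments 76 × 0.13 = 9.88
  Capstone 83.5 × 0.13 = 10.855
  Oral exam 89 × 0.08 = 7.12
  Peer review 43 × 0.18 = 7.74
Sum = 67.915
Bonus assignment: 67.915 + 0 = 67.915
67.915 is ≥ 67 and < 84 → Meets

Meets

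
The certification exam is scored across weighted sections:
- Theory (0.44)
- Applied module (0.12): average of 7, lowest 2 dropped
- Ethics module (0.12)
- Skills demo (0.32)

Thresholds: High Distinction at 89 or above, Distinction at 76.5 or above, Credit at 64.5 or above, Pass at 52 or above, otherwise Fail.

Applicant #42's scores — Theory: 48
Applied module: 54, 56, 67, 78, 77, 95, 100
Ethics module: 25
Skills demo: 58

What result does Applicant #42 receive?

Applied module: drop 54, 56 → average of remaining 5 = 417/5 = 83.4
Weighted total:
  Theory 48 × 0.44 = 21.12
  Applied module 83.4 × 0.12 = 10.008
  Ethics module 25 × 0.12 = 3
  Skills demo 58 × 0.32 = 18.56
Sum = 52.688
52.688 is ≥ 52 and < 64.5 → Pass

Pass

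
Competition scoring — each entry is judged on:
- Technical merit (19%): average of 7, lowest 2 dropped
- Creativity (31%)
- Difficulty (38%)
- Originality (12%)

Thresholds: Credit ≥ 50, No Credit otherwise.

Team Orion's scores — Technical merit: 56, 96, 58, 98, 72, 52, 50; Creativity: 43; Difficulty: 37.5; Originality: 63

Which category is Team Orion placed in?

No Credit

Technical merit: drop 50, 52 → average of remaining 5 = 380/5 = 76
Weighted total:
  Technical merit 76 × 0.19 = 14.44
  Creativity 43 × 0.31 = 13.33
  Difficulty 37.5 × 0.38 = 14.25
  Originality 63 × 0.12 = 7.56
Sum = 49.58
49.58 < 50 → No Credit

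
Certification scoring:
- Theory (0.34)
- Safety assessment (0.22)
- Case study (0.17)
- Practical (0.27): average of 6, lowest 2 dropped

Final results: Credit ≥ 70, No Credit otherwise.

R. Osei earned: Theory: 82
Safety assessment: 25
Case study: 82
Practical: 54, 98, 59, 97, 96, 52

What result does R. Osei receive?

Practical: drop 52, 54 → average of remaining 4 = 350/4 = 87.5
Weighted total:
  Theory 82 × 0.34 = 27.88
  Safety assessment 25 × 0.22 = 5.5
  Case study 82 × 0.17 = 13.94
  Practical 87.5 × 0.27 = 23.625
Sum = 70.945
70.945 ≥ 70 → Credit

Credit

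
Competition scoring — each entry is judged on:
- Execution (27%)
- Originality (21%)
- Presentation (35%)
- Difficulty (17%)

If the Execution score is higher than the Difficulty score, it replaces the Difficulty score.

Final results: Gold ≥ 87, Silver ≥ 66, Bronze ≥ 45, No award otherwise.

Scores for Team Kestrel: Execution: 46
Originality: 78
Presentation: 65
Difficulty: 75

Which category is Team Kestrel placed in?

Bronze

Execution (46) ≤ Difficulty (75), so Difficulty stays at 75.
Weighted total:
  Execution 46 × 0.27 = 12.42
  Originality 78 × 0.21 = 16.38
  Presentation 65 × 0.35 = 22.75
  Difficulty 75 × 0.17 = 12.75
Sum = 64.3
64.3 is ≥ 45 and < 66 → Bronze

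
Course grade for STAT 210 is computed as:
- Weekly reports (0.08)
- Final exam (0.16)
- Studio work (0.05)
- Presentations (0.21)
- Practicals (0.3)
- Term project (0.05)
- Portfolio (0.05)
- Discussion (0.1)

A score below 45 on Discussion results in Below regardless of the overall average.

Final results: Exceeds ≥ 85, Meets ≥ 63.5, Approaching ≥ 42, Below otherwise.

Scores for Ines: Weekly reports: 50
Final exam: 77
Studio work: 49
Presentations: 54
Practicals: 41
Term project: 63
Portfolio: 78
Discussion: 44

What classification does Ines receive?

Below

Discussion score 44 < 45: minimum not met.
Weighted total:
  Weekly reports 50 × 0.08 = 4
  Final exam 77 × 0.16 = 12.32
  Studio work 49 × 0.05 = 2.45
  Presentations 54 × 0.21 = 11.34
  Practicals 41 × 0.3 = 12.3
  Term project 63 × 0.05 = 3.15
  Portfolio 78 × 0.05 = 3.9
  Discussion 44 × 0.1 = 4.4
Sum = 53.86
Because the Discussion minimum was not met, the result is Below.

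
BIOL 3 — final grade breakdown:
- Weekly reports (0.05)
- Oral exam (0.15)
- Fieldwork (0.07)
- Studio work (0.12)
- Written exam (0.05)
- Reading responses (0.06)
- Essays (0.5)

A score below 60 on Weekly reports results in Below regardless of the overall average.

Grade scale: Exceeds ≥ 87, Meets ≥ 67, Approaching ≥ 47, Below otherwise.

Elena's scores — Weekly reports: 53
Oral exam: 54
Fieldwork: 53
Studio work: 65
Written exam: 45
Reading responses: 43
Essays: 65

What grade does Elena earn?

Weekly reports score 53 < 60: minimum not met.
Weighted total:
  Weekly reports 53 × 0.05 = 2.65
  Oral exam 54 × 0.15 = 8.1
  Fieldwork 53 × 0.07 = 3.71
  Studio work 65 × 0.12 = 7.8
  Written exam 45 × 0.05 = 2.25
  Reading responses 43 × 0.06 = 2.58
  Essays 65 × 0.5 = 32.5
Sum = 59.59
Because the Weekly reports minimum was not met, the result is Below.

Below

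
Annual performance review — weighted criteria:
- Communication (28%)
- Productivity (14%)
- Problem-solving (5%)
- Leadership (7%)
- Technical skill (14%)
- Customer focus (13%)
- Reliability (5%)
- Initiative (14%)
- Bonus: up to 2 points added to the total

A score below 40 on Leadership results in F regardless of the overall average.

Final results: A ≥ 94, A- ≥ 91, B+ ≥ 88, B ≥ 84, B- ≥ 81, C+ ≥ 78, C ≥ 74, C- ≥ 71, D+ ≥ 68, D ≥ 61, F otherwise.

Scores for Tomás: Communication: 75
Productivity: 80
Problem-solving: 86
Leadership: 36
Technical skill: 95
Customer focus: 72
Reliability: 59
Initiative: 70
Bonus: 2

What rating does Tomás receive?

F

Leadership score 36 < 40: minimum not met.
Weighted total:
  Communication 75 × 0.28 = 21
  Productivity 80 × 0.14 = 11.2
  Problem-solving 86 × 0.05 = 4.3
  Leadership 36 × 0.07 = 2.52
  Technical skill 95 × 0.14 = 13.3
  Customer focus 72 × 0.13 = 9.36
  Reliability 59 × 0.05 = 2.95
  Initiative 70 × 0.14 = 9.8
Sum = 74.43
Bonus: 74.43 + 2 = 76.43
Because the Leadership minimum was not met, the result is F.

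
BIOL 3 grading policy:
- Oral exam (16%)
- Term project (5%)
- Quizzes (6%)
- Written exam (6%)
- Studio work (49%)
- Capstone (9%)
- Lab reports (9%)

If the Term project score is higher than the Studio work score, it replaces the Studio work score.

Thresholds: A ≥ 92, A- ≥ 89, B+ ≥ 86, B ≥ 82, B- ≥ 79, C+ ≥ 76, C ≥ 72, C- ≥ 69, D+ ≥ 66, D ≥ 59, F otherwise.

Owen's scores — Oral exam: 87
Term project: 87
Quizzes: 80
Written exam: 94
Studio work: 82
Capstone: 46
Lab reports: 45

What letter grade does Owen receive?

Term project (87) > Studio work (82), so Studio work counts as 87.
Weighted total:
  Oral exam 87 × 0.16 = 13.92
  Term project 87 × 0.05 = 4.35
  Quizzes 80 × 0.06 = 4.8
  Written exam 94 × 0.06 = 5.64
  Studio work 87 × 0.49 = 42.63
  Capstone 46 × 0.09 = 4.14
  Lab reports 45 × 0.09 = 4.05
Sum = 79.53
79.53 is ≥ 79 and < 82 → B-

B-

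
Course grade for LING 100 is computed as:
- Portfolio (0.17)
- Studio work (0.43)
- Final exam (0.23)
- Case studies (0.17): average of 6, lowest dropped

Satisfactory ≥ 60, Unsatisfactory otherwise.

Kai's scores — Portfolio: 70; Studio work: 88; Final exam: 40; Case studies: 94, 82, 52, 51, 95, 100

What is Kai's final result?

Satisfactory

Case studies: drop 51 → average of remaining 5 = 423/5 = 84.6
Weighted total:
  Portfolio 70 × 0.17 = 11.9
  Studio work 88 × 0.43 = 37.84
  Final exam 40 × 0.23 = 9.2
  Case studies 84.6 × 0.17 = 14.382
Sum = 73.322
73.322 ≥ 60 → Satisfactory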